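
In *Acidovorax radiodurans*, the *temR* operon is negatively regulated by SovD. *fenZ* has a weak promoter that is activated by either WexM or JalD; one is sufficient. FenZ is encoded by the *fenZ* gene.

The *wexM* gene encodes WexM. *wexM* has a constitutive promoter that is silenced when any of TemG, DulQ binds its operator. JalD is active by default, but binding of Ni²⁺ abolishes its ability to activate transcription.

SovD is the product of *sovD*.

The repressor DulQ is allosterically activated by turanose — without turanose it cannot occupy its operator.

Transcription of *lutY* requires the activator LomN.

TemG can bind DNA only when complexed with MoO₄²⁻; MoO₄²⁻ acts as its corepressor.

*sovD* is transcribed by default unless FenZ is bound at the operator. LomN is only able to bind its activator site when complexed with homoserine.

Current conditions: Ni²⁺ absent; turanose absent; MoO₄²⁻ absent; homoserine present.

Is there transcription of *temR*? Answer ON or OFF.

MoO₄²⁻ is absent, so TemG is inactive.
Turanose is absent, so DulQ is inactive.
With no repressor bound, *wexM* is transcribed.
So WexM is produced and active.
Ni²⁺ is absent, so JalD is active.
Activator WexM is present, so *fenZ* is transcribed.
So FenZ is produced and active.
With repressor FenZ bound, *sovD* is not transcribed.
So SovD is not produced.
With no repressor bound, *temR* is transcribed.

ON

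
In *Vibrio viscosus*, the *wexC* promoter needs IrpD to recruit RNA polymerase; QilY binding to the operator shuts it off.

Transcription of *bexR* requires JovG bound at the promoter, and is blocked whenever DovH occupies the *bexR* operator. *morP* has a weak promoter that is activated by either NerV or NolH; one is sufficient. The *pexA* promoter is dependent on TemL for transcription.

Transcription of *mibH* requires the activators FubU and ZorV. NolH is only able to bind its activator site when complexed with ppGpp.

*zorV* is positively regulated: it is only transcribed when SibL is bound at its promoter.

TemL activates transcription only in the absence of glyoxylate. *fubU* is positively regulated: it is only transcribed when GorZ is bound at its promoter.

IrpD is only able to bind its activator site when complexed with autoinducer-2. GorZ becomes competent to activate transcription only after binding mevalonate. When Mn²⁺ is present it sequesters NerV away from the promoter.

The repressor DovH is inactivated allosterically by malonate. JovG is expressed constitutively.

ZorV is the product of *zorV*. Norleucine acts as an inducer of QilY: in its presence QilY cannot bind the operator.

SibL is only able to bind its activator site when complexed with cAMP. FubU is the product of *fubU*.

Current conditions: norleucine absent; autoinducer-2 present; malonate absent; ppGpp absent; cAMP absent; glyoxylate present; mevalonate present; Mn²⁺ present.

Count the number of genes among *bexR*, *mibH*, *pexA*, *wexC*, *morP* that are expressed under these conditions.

0

Malonate is absent, so DovH is active.
JovG is produced constitutively and is active.
With repressor DovH bound, *bexR* is not transcribed.
→ *bexR* is OFF.
Mevalonate is present, so GorZ is active.
No repressor is bound and GorZ is active, so *fubU* is transcribed.
So FubU is produced and active.
cAMP is absent, so SibL is inactive.
Required activator SibL is absent, so *zorV* is not transcribed.
So ZorV is not produced.
Required activator ZorV is absent, so *mibH* is not transcribed.
→ *mibH* is OFF.
Glyoxylate is present, so TemL is inactive.
Required activator TemL is absent, so *pexA* is not transcribed.
→ *pexA* is OFF.
Autoinducer-2 is present, so IrpD is active.
Norleucine is absent, so QilY is active.
With repressor QilY bound, *wexC* is not transcribed.
→ *wexC* is OFF.
Mn²⁺ is present, so NerV is inactive.
ppGpp is absent, so NolH is inactive.
No activator is available at the *morP* promoter, so *morP* is not transcribed.
→ *morP* is OFF.
0 of the 5 genes are transcribed.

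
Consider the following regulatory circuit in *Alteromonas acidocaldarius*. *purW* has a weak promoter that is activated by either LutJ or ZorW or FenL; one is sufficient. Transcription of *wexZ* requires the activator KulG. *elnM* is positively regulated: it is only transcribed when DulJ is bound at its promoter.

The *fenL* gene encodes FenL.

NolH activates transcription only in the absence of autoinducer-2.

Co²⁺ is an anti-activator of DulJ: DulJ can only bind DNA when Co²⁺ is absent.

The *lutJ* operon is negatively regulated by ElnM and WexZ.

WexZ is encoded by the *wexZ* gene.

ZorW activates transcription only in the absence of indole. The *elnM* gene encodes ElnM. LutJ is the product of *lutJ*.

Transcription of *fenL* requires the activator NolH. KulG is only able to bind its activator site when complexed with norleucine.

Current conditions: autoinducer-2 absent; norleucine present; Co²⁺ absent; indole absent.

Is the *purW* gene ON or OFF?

Co²⁺ is absent, so DulJ is active.
No repressor is bound and DulJ is active, so *elnM* is transcribed.
So ElnM is produced and active.
Norleucine is present, so KulG is active.
No repressor is bound and KulG is active, so *wexZ* is transcribed.
So WexZ is produced and active.
With repressor ElnM bound, *lutJ* is not transcribed.
So LutJ is not produced.
Indole is absent, so ZorW is active.
Autoinducer-2 is absent, so NolH is active.
No repressor is bound and NolH is active, so *fenL* is transcribed.
So FenL is produced and active.
Activator ZorW is present, so *purW* is transcribed.

ON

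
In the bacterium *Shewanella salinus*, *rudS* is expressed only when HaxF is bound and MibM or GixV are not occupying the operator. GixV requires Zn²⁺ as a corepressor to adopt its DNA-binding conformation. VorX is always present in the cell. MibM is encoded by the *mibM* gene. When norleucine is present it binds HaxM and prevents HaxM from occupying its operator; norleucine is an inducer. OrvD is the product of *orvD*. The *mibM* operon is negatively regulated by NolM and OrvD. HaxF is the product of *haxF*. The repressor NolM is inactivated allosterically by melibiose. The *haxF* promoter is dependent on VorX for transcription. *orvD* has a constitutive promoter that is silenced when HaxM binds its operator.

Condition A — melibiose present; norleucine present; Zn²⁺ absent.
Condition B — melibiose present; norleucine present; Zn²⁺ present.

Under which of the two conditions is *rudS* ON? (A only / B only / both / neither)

Condition A:
VorX is produced constitutively and is active.
No repressor is bound and VorX is active, so *haxF* is transcribed.
So HaxF is produced and active.
Melibiose is present, so NolM is inactive.
Norleucine is present, so HaxM is inactive.
With no repressor bound, *orvD* is transcribed.
So OrvD is produced and active.
With repressor OrvD bound, *mibM* is not transcribed.
So MibM is not produced.
Zn²⁺ is absent, so GixV is inactive.
No repressor is bound and HaxF is active, so *rudS* is transcribed.
→ *rudS* is ON in A.
Condition B:
VorX is produced constitutively and is active.
No repressor is bound and VorX is active, so *haxF* is transcribed.
So HaxF is produced and active.
Melibiose is present, so NolM is inactive.
Norleucine is present, so HaxM is inactive.
With no repressor bound, *orvD* is transcribed.
So OrvD is produced and active.
With repressor OrvD bound, *mibM* is not transcribed.
So MibM is not produced.
Zn²⁺ is present, so GixV is active.
With repressor GixV bound, *rudS* is not transcribed.
→ *rudS* is OFF in B.

A only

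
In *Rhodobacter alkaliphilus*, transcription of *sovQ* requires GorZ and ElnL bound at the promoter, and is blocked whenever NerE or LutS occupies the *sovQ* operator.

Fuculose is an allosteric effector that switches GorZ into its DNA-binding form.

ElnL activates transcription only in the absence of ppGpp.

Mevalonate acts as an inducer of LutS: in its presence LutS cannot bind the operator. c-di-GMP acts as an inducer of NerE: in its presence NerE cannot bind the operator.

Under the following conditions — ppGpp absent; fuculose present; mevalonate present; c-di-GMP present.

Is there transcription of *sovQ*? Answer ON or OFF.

Fuculose is present, so GorZ is active.
c-di-GMP is present, so NerE is inactive.
Mevalonate is present, so LutS is inactive.
ppGpp is absent, so ElnL is active.
No repressor is bound and GorZ and ElnL are active, so *sovQ* is transcribed.

ON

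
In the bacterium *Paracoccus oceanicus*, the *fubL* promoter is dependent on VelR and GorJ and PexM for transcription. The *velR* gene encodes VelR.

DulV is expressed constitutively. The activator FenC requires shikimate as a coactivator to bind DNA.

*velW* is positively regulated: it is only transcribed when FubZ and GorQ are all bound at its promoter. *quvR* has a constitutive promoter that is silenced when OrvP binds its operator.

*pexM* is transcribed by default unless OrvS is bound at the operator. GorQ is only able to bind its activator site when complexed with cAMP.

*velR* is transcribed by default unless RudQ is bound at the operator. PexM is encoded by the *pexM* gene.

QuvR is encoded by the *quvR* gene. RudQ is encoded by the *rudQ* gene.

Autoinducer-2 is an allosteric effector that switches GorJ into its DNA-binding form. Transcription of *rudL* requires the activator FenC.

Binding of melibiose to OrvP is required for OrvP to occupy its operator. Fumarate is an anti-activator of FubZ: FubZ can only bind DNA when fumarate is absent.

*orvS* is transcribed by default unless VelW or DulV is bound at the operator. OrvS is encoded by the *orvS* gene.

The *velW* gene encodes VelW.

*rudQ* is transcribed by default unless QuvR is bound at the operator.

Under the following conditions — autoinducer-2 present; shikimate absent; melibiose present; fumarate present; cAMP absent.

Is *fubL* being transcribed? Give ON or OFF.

Melibiose is present, so OrvP is active.
With repressor OrvP bound, *quvR* is not transcribed.
So QuvR is not produced.
With no repressor bound, *rudQ* is transcribed.
So RudQ is produced and active.
With repressor RudQ bound, *velR* is not transcribed.
So VelR is not produced.
Autoinducer-2 is present, so GorJ is active.
Fumarate is present, so FubZ is inactive.
cAMP is absent, so GorQ is inactive.
Required activator FubZ is absent, so *velW* is not transcribed.
So VelW is not produced.
DulV is produced constitutively and is active.
With repressor DulV bound, *orvS* is not transcribed.
So OrvS is not produced.
With no repressor bound, *pexM* is transcribed.
So PexM is produced and active.
Required activator VelR is absent, so *fubL* is not transcribed.

OFF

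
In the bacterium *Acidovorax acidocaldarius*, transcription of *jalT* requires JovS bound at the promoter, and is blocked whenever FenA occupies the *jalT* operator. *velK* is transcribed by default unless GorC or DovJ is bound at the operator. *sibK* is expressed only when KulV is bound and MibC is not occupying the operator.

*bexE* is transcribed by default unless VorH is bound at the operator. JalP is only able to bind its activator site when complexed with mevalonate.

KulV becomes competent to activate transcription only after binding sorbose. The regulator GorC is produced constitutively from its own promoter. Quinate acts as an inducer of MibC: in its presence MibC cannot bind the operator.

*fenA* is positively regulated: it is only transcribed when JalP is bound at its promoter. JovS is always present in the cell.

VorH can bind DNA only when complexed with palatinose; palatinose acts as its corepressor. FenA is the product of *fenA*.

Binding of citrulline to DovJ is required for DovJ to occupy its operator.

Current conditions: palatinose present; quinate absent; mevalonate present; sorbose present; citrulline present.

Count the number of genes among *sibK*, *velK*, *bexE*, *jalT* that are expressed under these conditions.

0

Sorbose is present, so KulV is active.
Quinate is absent, so MibC is active.
With repressor MibC bound, *sibK* is not transcribed.
→ *sibK* is OFF.
GorC is produced constitutively and is active.
Citrulline is present, so DovJ is active.
With repressor GorC bound, *velK* is not transcribed.
→ *velK* is OFF.
Palatinose is present, so VorH is active.
With repressor VorH bound, *bexE* is not transcribed.
→ *bexE* is OFF.
Mevalonate is present, so JalP is active.
No repressor is bound and JalP is active, so *fenA* is transcribed.
So FenA is produced and active.
JovS is produced constitutively and is active.
With repressor FenA bound, *jalT* is not transcribed.
→ *jalT* is OFF.
0 of the 4 genes are transcribed.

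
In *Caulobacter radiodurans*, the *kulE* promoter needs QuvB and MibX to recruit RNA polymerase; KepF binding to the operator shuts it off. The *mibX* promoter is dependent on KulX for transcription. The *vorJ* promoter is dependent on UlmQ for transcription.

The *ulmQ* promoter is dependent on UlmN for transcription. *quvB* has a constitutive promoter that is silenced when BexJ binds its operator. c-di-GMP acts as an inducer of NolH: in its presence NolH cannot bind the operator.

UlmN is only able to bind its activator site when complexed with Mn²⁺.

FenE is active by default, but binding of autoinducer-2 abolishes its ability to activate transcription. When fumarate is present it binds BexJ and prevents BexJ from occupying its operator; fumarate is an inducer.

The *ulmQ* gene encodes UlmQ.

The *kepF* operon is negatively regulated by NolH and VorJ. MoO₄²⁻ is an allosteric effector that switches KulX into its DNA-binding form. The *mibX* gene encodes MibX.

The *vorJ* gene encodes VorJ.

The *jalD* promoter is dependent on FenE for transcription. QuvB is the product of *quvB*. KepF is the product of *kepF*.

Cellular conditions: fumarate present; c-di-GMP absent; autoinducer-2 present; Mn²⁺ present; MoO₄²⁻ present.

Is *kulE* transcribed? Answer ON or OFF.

ON

Fumarate is present, so BexJ is inactive.
With no repressor bound, *quvB* is transcribed.
So QuvB is produced and active.
MoO₄²⁻ is present, so KulX is active.
No repressor is bound and KulX is active, so *mibX* is transcribed.
So MibX is produced and active.
c-di-GMP is absent, so NolH is active.
Mn²⁺ is present, so UlmN is active.
No repressor is bound and UlmN is active, so *ulmQ* is transcribed.
So UlmQ is produced and active.
No repressor is bound and UlmQ is active, so *vorJ* is transcribed.
So VorJ is produced and active.
With repressor NolH bound, *kepF* is not transcribed.
So KepF is not produced.
No repressor is bound and QuvB and MibX are active, so *kulE* is transcribed.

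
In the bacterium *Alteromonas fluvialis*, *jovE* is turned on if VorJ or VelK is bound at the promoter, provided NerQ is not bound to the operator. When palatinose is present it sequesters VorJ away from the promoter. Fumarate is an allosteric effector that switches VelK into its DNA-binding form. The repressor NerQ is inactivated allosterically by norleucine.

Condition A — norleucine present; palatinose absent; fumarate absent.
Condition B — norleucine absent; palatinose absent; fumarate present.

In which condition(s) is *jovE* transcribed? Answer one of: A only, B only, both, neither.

Condition A:
Norleucine is present, so NerQ is inactive.
Palatinose is absent, so VorJ is active.
Fumarate is absent, so VelK is inactive.
Activator VorJ is present, so *jovE* is transcribed.
→ *jovE* is ON in A.
Condition B:
Norleucine is absent, so NerQ is active.
Palatinose is absent, so VorJ is active.
Fumarate is present, so VelK is active.
With repressor NerQ bound, *jovE* is not transcribed.
→ *jovE* is OFF in B.

A only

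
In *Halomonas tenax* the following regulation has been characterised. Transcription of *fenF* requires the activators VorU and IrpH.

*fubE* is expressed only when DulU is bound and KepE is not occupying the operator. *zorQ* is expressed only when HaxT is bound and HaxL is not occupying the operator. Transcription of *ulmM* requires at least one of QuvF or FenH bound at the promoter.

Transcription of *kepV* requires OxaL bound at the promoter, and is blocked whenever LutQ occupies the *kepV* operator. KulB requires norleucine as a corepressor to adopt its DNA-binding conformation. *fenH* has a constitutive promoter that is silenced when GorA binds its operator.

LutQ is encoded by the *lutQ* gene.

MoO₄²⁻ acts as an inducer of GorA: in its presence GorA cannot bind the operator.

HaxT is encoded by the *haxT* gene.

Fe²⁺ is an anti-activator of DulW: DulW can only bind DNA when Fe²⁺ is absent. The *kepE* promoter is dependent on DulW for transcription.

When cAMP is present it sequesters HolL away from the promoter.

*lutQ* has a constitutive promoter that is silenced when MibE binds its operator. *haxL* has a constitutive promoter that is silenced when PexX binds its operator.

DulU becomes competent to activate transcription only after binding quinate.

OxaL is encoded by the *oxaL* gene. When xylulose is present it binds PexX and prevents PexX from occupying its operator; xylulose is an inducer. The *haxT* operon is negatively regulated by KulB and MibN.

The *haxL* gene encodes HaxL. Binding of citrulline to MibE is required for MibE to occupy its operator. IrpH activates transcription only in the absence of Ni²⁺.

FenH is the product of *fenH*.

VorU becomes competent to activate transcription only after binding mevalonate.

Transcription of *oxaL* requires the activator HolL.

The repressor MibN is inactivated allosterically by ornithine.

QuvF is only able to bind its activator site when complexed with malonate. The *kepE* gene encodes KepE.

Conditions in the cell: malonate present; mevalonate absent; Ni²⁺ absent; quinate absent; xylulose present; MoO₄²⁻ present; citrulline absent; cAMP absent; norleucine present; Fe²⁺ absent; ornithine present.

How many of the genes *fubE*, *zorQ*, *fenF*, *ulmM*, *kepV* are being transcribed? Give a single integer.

1

Quinate is absent, so DulU is inactive.
Fe²⁺ is absent, so DulW is active.
No repressor is bound and DulW is active, so *kepE* is transcribed.
So KepE is produced and active.
With repressor KepE bound, *fubE* is not transcribed.
→ *fubE* is OFF.
Norleucine is present, so KulB is active.
Ornithine is present, so MibN is inactive.
With repressor KulB bound, *haxT* is not transcribed.
So HaxT is not produced.
Xylulose is present, so PexX is inactive.
With no repressor bound, *haxL* is transcribed.
So HaxL is produced and active.
With repressor HaxL bound, *zorQ* is not transcribed.
→ *zorQ* is OFF.
Mevalonate is absent, so VorU is inactive.
Ni²⁺ is absent, so IrpH is active.
Required activator VorU is absent, so *fenF* is not transcribed.
→ *fenF* is OFF.
Malonate is present, so QuvF is active.
MoO₄²⁻ is present, so GorA is inactive.
With no repressor bound, *fenH* is transcribed.
So FenH is produced and active.
Activator QuvF is present, so *ulmM* is transcribed.
→ *ulmM* is ON.
Citrulline is absent, so MibE is inactive.
With no repressor bound, *lutQ* is transcribed.
So LutQ is produced and active.
cAMP is absent, so HolL is active.
No repressor is bound and HolL is active, so *oxaL* is transcribed.
So OxaL is produced and active.
With repressor LutQ bound, *kepV* is not transcribed.
→ *kepV* is OFF.
1 of the 5 genes is transcribed.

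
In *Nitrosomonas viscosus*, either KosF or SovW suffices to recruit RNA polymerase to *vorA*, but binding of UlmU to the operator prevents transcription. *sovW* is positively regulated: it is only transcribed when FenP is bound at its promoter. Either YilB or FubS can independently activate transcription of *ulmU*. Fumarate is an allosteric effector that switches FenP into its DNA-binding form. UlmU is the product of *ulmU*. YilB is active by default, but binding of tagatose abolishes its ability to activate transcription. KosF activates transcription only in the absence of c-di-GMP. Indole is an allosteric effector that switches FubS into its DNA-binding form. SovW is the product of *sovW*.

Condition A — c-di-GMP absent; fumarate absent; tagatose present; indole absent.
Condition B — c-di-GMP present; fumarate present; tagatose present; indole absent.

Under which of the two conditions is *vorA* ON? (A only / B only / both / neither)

Condition A:
c-di-GMP is absent, so KosF is active.
Fumarate is absent, so FenP is inactive.
Required activator FenP is absent, so *sovW* is not transcribed.
So SovW is not produced.
Tagatose is present, so YilB is inactive.
Indole is absent, so FubS is inactive.
No activator is available at the *ulmU* promoter, so *ulmU* is not transcribed.
So UlmU is not produced.
Activator KosF is present, so *vorA* is transcribed.
→ *vorA* is ON in A.
Condition B:
c-di-GMP is present, so KosF is inactive.
Fumarate is present, so FenP is active.
No repressor is bound and FenP is active, so *sovW* is transcribed.
So SovW is produced and active.
Tagatose is present, so YilB is inactive.
Indole is absent, so FubS is inactive.
No activator is available at the *ulmU* promoter, so *ulmU* is not transcribed.
So UlmU is not produced.
Activator SovW is present, so *vorA* is transcribed.
→ *vorA* is ON in B.

both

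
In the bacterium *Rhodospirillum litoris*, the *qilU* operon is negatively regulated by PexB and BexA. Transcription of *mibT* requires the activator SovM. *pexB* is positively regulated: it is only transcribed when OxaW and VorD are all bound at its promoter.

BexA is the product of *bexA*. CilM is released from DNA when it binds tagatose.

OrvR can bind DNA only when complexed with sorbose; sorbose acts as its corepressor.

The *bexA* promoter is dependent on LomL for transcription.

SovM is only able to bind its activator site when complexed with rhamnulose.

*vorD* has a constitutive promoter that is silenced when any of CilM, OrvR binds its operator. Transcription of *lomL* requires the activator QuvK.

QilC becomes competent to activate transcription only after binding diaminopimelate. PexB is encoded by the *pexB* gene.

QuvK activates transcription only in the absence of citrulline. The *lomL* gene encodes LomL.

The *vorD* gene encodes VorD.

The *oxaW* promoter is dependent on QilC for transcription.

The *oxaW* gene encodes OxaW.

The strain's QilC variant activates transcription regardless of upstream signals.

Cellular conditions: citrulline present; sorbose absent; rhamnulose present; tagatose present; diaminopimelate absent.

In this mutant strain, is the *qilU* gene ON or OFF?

QilC is constitutively active in this strain.
No repressor is bound and QilC is active, so *oxaW* is transcribed.
So OxaW is produced and active.
Tagatose is present, so CilM is inactive.
Sorbose is absent, so OrvR is inactive.
With no repressor bound, *vorD* is transcribed.
So VorD is produced and active.
No repressor is bound and OxaW and VorD are active, so *pexB* is transcribed.
So PexB is produced and active.
Citrulline is present, so QuvK is inactive.
Required activator QuvK is absent, so *lomL* is not transcribed.
So LomL is not produced.
Required activator LomL is absent, so *bexA* is not transcribed.
So BexA is not produced.
With repressor PexB bound, *qilU* is not transcribed.

OFF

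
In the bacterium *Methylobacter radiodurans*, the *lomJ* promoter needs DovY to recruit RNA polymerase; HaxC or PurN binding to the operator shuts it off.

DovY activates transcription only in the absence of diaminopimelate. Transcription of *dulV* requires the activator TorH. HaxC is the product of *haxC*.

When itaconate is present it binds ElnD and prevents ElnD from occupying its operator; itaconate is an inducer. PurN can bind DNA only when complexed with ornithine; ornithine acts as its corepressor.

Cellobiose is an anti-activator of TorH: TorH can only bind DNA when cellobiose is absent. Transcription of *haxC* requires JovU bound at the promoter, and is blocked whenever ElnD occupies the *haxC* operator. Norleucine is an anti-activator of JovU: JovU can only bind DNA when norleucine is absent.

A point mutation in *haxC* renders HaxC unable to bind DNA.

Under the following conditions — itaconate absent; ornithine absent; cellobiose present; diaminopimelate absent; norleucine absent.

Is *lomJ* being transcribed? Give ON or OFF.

HaxC is non-functional in this strain, so it has no effect.
Diaminopimelate is absent, so DovY is active.
Ornithine is absent, so PurN is inactive.
No repressor is bound and DovY is active, so *lomJ* is transcribed.

ON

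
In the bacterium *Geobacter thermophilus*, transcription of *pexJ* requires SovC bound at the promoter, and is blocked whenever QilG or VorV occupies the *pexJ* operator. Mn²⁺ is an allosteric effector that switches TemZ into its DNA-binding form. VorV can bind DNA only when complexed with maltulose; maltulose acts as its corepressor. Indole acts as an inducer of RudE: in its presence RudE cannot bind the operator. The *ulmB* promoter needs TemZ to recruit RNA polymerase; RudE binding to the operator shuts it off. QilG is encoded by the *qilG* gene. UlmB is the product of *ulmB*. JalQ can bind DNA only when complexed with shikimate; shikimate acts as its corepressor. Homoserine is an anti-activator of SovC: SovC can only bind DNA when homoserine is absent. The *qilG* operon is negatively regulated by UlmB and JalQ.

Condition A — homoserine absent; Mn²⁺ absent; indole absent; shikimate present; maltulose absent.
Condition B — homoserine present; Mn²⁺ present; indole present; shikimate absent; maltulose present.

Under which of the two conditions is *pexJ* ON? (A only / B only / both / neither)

A only

Condition A:
Homoserine is absent, so SovC is active.
Mn²⁺ is absent, so TemZ is inactive.
Indole is absent, so RudE is active.
With repressor RudE bound, *ulmB* is not transcribed.
So UlmB is not produced.
Shikimate is present, so JalQ is active.
With repressor JalQ bound, *qilG* is not transcribed.
So QilG is not produced.
Maltulose is absent, so VorV is inactive.
No repressor is bound and SovC is active, so *pexJ* is transcribed.
→ *pexJ* is ON in A.
Condition B:
Homoserine is present, so SovC is inactive.
Mn²⁺ is present, so TemZ is active.
Indole is present, so RudE is inactive.
No repressor is bound and TemZ is active, so *ulmB* is transcribed.
So UlmB is produced and active.
Shikimate is absent, so JalQ is inactive.
With repressor UlmB bound, *qilG* is not transcribed.
So QilG is not produced.
Maltulose is present, so VorV is active.
With repressor VorV bound, *pexJ* is not transcribed.
→ *pexJ* is OFF in B.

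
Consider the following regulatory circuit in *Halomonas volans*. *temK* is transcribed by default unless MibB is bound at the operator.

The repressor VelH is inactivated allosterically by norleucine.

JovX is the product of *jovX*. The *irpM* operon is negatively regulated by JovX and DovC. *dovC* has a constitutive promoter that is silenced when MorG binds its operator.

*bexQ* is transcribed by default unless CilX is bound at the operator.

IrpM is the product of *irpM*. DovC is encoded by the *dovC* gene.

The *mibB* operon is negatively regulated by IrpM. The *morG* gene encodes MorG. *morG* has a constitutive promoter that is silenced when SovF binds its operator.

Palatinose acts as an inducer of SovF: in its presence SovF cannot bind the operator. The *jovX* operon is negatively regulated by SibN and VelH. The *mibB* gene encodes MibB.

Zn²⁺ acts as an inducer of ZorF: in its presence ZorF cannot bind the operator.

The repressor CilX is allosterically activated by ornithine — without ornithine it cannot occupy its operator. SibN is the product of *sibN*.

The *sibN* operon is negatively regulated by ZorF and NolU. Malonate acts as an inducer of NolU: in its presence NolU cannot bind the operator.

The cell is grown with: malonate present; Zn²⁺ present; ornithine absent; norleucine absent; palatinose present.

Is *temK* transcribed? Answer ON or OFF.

ON

Zn²⁺ is present, so ZorF is inactive.
Malonate is present, so NolU is inactive.
With no repressor bound, *sibN* is transcribed.
So SibN is produced and active.
Norleucine is absent, so VelH is active.
With repressor SibN bound, *jovX* is not transcribed.
So JovX is not produced.
Palatinose is present, so SovF is inactive.
With no repressor bound, *morG* is transcribed.
So MorG is produced and active.
With repressor MorG bound, *dovC* is not transcribed.
So DovC is not produced.
With no repressor bound, *irpM* is transcribed.
So IrpM is produced and active.
With repressor IrpM bound, *mibB* is not transcribed.
So MibB is not produced.
With no repressor bound, *temK* is transcribed.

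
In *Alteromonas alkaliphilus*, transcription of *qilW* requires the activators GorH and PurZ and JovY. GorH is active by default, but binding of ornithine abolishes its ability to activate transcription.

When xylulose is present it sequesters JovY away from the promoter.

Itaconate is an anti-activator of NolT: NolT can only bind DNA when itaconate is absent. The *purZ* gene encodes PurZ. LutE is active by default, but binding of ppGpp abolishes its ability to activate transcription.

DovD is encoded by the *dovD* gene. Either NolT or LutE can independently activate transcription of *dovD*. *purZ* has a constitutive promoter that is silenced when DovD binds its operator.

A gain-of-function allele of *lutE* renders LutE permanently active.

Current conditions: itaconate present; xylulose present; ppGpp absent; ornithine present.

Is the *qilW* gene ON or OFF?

Ornithine is present, so GorH is inactive.
Itaconate is present, so NolT is inactive.
LutE is constitutively active in this strain.
Activator LutE is present, so *dovD* is transcribed.
So DovD is produced and active.
With repressor DovD bound, *purZ* is not transcribed.
So PurZ is not produced.
Xylulose is present, so JovY is inactive.
Required activator GorH is absent, so *qilW* is not transcribed.

OFF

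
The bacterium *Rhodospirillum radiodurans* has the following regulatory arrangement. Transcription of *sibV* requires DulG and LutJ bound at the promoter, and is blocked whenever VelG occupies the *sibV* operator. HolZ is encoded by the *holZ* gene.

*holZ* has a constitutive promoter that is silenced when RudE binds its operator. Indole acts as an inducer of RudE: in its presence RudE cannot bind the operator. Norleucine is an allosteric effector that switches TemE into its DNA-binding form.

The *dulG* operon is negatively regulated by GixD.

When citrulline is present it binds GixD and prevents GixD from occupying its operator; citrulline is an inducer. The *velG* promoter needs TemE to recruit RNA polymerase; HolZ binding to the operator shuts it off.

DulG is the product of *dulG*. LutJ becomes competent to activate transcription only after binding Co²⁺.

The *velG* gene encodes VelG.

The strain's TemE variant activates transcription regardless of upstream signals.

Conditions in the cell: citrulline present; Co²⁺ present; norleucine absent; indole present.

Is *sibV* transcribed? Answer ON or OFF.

ON

Citrulline is present, so GixD is inactive.
With no repressor bound, *dulG* is transcribed.
So DulG is produced and active.
TemE is constitutively active in this strain.
Indole is present, so RudE is inactive.
With no repressor bound, *holZ* is transcribed.
So HolZ is produced and active.
With repressor HolZ bound, *velG* is not transcribed.
So VelG is not produced.
Co²⁺ is present, so LutJ is active.
No repressor is bound and DulG and LutJ are active, so *sibV* is transcribed.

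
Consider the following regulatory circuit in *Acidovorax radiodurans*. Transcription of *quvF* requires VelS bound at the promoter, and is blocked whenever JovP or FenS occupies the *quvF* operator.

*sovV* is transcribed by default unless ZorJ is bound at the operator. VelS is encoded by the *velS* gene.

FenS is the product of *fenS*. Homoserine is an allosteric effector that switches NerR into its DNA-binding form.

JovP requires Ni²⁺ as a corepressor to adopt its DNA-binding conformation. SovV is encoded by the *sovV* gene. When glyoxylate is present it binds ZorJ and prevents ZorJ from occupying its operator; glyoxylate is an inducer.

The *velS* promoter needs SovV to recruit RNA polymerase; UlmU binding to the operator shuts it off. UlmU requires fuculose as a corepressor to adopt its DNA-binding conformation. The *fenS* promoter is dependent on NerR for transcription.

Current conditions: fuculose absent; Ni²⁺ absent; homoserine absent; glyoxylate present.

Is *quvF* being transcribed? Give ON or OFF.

ON

Ni²⁺ is absent, so JovP is inactive.
Fuculose is absent, so UlmU is inactive.
Glyoxylate is present, so ZorJ is inactive.
With no repressor bound, *sovV* is transcribed.
So SovV is produced and active.
No repressor is bound and SovV is active, so *velS* is transcribed.
So VelS is produced and active.
Homoserine is absent, so NerR is inactive.
Required activator NerR is absent, so *fenS* is not transcribed.
So FenS is not produced.
No repressor is bound and VelS is active, so *quvF* is transcribed.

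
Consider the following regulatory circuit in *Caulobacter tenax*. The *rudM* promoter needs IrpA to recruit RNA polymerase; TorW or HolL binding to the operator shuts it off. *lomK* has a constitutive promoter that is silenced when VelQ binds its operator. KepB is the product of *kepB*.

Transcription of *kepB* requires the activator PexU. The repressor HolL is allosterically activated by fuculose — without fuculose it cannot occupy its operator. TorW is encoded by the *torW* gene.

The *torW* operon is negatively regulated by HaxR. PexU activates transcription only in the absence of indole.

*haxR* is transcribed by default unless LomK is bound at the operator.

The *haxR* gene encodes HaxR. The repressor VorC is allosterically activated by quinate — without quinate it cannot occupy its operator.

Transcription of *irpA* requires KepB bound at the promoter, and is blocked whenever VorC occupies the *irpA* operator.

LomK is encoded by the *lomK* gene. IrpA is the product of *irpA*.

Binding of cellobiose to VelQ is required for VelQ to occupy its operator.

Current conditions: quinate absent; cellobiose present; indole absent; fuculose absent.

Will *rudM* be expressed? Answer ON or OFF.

ON

Cellobiose is present, so VelQ is active.
With repressor VelQ bound, *lomK* is not transcribed.
So LomK is not produced.
With no repressor bound, *haxR* is transcribed.
So HaxR is produced and active.
With repressor HaxR bound, *torW* is not transcribed.
So TorW is not produced.
Fuculose is absent, so HolL is inactive.
Indole is absent, so PexU is active.
No repressor is bound and PexU is active, so *kepB* is transcribed.
So KepB is produced and active.
Quinate is absent, so VorC is inactive.
No repressor is bound and KepB is active, so *irpA* is transcribed.
So IrpA is produced and active.
No repressor is bound and IrpA is active, so *rudM* is transcribed.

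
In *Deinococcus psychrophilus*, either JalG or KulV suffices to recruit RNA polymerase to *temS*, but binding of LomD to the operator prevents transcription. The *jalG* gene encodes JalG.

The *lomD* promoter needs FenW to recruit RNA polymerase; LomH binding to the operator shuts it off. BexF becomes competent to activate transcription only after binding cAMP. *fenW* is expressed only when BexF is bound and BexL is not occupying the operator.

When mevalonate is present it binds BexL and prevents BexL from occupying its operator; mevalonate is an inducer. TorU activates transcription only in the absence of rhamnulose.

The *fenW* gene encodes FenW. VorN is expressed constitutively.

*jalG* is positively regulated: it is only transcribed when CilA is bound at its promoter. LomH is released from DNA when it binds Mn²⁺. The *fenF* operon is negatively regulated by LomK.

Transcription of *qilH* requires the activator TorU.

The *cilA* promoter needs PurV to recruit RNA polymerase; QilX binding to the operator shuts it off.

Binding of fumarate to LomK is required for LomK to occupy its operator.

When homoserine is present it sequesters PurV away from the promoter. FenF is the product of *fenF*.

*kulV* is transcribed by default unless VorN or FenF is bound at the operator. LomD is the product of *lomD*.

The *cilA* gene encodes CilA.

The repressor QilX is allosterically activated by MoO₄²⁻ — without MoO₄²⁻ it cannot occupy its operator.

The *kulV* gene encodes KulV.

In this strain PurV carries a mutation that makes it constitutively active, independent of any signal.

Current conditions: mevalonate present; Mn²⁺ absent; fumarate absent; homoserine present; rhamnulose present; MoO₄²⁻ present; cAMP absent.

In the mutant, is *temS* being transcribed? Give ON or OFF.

OFF

Mn²⁺ is absent, so LomH is active.
cAMP is absent, so BexF is inactive.
Mevalonate is present, so BexL is inactive.
Required activator BexF is absent, so *fenW* is not transcribed.
So FenW is not produced.
With repressor LomH bound, *lomD* is not transcribed.
So LomD is not produced.
PurV is constitutively active in this strain.
MoO₄²⁻ is present, so QilX is active.
With repressor QilX bound, *cilA* is not transcribed.
So CilA is not produced.
Required activator CilA is absent, so *jalG* is not transcribed.
So JalG is not produced.
VorN is produced constitutively and is active.
Fumarate is absent, so LomK is inactive.
With no repressor bound, *fenF* is transcribed.
So FenF is produced and active.
With repressor VorN bound, *kulV* is not transcribed.
So KulV is not produced.
No activator is available at the *temS* promoter, so *temS* is not transcribed.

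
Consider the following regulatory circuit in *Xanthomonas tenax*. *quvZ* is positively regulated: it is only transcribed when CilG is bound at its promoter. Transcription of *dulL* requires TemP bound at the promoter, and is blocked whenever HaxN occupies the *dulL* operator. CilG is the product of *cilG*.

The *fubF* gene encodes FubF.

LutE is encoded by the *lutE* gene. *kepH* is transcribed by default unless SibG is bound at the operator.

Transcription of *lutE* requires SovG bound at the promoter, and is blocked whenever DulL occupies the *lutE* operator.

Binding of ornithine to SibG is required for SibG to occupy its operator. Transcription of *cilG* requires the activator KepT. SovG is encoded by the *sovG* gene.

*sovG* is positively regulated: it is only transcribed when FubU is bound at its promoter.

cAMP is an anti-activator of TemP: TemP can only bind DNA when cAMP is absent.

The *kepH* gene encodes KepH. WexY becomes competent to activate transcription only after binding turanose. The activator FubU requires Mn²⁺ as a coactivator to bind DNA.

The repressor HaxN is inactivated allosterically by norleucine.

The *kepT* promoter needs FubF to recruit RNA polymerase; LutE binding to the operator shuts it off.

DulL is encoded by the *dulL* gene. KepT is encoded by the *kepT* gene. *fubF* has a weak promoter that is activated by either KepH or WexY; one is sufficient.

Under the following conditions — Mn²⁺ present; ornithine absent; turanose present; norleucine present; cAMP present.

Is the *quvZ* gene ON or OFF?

Mn²⁺ is present, so FubU is active.
No repressor is bound and FubU is active, so *sovG* is transcribed.
So SovG is produced and active.
cAMP is present, so TemP is inactive.
Norleucine is present, so HaxN is inactive.
Required activator TemP is absent, so *dulL* is not transcribed.
So DulL is not produced.
No repressor is bound and SovG is active, so *lutE* is transcribed.
So LutE is produced and active.
Ornithine is absent, so SibG is inactive.
With no repressor bound, *kepH* is transcribed.
So KepH is produced and active.
Turanose is present, so WexY is active.
Activator KepH is present, so *fubF* is transcribed.
So FubF is produced and active.
With repressor LutE bound, *kepT* is not transcribed.
So KepT is not produced.
Required activator KepT is absent, so *cilG* is not transcribed.
So CilG is not produced.
Required activator CilG is absent, so *quvZ* is not transcribed.

OFF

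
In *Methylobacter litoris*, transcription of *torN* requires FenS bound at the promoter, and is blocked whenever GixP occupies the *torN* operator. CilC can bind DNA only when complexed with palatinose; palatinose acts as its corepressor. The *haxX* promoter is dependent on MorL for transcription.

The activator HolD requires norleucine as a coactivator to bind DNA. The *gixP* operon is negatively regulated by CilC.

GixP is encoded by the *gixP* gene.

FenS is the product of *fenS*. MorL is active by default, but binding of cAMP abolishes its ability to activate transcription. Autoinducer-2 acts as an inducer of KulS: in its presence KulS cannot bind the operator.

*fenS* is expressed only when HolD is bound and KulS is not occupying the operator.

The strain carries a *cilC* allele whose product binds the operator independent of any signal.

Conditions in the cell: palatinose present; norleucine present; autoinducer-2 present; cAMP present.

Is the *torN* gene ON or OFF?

CilC is constitutively active in this strain.
With repressor CilC bound, *gixP* is not transcribed.
So GixP is not produced.
Norleucine is present, so HolD is active.
Autoinducer-2 is present, so KulS is inactive.
No repressor is bound and HolD is active, so *fenS* is transcribed.
So FenS is produced and active.
No repressor is bound and FenS is active, so *torN* is transcribed.

ON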